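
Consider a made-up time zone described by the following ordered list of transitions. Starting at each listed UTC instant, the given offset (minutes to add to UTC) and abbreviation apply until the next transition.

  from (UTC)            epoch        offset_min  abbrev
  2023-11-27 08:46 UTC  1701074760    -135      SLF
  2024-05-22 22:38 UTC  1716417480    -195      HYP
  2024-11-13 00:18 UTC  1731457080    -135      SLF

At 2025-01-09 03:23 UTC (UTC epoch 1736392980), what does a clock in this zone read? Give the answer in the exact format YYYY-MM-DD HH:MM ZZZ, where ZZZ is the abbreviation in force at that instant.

Query: 2025-01-09 03:23 UTC
Rule 3/3 (SLF, -02:15): 2024-11-13 00:18 UTC ≤ query < +∞
3·60 + 23 - 135 = 68 min
68 = 0·1440 + 68; 68 = 1·60 + 8 → 01:08, same day
→ 2025-01-09 01:08 SLF

2025-01-09 01:08 SLF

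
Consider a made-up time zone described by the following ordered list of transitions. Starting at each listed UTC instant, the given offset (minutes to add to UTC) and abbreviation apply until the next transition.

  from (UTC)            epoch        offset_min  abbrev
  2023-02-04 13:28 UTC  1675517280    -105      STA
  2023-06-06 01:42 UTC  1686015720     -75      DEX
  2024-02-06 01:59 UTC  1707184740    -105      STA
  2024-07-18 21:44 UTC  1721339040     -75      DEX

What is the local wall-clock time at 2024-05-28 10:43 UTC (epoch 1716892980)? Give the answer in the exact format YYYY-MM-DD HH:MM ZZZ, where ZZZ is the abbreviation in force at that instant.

2024-05-28 08:58 STA

Query: 2024-05-28 10:43 UTC
Rule 3/4 (STA, -01:45): 2024-02-06 01:59 UTC ≤ query < 2024-07-18 21:44 UTC
10·60 + 43 - 105 = 538 min
538 = 0·1440 + 538; 538 = 8·60 + 58 → 08:58, same day
→ 2024-05-28 08:58 STA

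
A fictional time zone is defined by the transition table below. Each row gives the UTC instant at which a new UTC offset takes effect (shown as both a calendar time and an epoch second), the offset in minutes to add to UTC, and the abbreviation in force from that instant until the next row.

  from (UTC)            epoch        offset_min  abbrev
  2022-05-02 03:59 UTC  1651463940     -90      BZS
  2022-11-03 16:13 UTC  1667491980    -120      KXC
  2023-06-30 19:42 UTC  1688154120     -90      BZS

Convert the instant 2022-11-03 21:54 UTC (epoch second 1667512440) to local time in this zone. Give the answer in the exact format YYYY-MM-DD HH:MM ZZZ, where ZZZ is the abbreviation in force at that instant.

Query: 2022-11-03 21:54 UTC
Rule 2/3 (KXC, -02:00): 2022-11-03 16:13 UTC ≤ query < 2023-06-30 19:42 UTC
21·60 + 54 - 120 = 1194 min
1194 = 0·1440 + 1194; 1194 = 19·60 + 54 → 19:54, same day
→ 2022-11-03 19:54 KXC

2022-11-03 19:54 KXC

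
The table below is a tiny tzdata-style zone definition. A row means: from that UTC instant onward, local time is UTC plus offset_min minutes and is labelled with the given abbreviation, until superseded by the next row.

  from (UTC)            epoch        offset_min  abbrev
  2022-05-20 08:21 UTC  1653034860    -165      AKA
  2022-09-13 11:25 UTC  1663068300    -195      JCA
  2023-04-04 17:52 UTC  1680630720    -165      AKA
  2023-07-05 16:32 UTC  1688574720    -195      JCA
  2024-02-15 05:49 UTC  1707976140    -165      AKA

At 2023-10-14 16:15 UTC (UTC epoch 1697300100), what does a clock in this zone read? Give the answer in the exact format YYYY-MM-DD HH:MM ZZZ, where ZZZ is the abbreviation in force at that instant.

2023-10-14 13:00 JCA

Query: 2023-10-14 16:15 UTC
Rule 4/5 (JCA, -03:15): 2023-07-05 16:32 UTC ≤ query < 2024-02-15 05:49 UTC
16·60 + 15 - 195 = 780 min
780 = 0·1440 + 780; 780 = 13·60 + 0 → 13:00, same day
→ 2023-10-14 13:00 JCA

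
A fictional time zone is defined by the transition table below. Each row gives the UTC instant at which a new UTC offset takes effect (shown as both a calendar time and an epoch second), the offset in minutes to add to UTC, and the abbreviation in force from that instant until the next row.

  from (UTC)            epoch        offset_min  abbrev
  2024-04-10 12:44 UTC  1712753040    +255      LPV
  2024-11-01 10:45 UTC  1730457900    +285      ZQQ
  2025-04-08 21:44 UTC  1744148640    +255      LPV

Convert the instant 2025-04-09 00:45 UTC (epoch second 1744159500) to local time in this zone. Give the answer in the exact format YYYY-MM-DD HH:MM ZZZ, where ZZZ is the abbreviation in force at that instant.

Query: 2025-04-09 00:45 UTC
Rule 3/3 (LPV, +04:15): 2025-04-08 21:44 UTC ≤ query < +∞
0·60 + 45 + 255 = 300 min
300 = 0·1440 + 300; 300 = 5·60 + 0 → 05:00, same day
→ 2025-04-09 05:00 LPV

2025-04-09 05:00 LPV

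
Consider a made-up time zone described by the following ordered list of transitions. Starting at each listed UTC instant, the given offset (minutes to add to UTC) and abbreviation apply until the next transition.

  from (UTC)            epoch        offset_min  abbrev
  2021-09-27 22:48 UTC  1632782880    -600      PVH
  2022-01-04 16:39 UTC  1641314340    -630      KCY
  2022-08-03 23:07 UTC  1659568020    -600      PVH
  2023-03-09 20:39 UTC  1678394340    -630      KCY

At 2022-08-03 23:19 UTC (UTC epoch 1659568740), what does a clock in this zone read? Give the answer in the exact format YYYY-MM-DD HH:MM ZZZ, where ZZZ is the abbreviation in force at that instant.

Query: 2022-08-03 23:19 UTC
Rule 3/4 (PVH, -10:00): 2022-08-03 23:07 UTC ≤ query < 2023-03-09 20:39 UTC
23·60 + 19 - 600 = 799 min
799 = 0·1440 + 799; 799 = 13·60 + 19 → 13:19, same day
→ 2022-08-03 13:19 PVH

2022-08-03 13:19 PVH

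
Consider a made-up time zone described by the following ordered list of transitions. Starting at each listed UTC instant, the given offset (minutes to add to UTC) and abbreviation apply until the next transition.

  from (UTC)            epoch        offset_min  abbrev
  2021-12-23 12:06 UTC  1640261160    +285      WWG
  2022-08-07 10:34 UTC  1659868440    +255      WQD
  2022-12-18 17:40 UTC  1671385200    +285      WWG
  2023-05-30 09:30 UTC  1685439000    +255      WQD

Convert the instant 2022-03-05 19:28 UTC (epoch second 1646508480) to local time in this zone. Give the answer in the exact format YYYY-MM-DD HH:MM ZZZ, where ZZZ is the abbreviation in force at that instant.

2022-03-06 00:13 WWG

Query: 2022-03-05 19:28 UTC
Rule 1/4 (WWG, +04:45): 2021-12-23 12:06 UTC ≤ query < 2022-08-07 10:34 UTC
19·60 + 28 + 285 = 1453 min
1453 = 1·1440 + 13; 13 = 0·60 + 13 → 00:13, 2022-03-05 + 1 day = 2022-03-06
→ 2022-03-06 00:13 WWG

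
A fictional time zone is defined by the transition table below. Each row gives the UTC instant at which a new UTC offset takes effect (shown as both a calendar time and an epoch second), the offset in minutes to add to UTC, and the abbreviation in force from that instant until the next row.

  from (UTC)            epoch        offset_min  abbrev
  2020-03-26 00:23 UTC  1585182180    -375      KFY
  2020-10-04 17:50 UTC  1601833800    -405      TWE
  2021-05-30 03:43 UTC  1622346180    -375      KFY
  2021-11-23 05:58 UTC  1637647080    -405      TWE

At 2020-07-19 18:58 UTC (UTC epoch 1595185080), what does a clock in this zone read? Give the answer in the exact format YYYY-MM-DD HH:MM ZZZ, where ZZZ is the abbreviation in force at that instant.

Query: 2020-07-19 18:58 UTC
Rule 1/4 (KFY, -06:15): 2020-03-26 00:23 UTC ≤ query < 2020-10-04 17:50 UTC
18·60 + 58 - 375 = 763 min
763 = 0·1440 + 763; 763 = 12·60 + 43 → 12:43, same day
→ 2020-07-19 12:43 KFY

2020-07-19 12:43 KFY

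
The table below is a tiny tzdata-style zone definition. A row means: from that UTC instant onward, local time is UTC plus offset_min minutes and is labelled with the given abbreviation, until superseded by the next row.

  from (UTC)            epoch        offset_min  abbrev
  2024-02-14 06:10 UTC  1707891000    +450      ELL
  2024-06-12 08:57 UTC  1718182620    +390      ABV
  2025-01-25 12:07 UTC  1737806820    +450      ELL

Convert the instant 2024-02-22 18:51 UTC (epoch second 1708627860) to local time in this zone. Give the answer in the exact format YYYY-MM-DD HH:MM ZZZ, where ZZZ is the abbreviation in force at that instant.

Query: 2024-02-22 18:51 UTC
Rule 1/3 (ELL, +07:30): 2024-02-14 06:10 UTC ≤ query < 2024-06-12 08:57 UTC
18·60 + 51 + 450 = 1581 min
1581 = 1·1440 + 141; 141 = 2·60 + 21 → 02:21, 2024-02-22 + 1 day = 2024-02-23
→ 2024-02-23 02:21 ELL

2024-02-23 02:21 ELL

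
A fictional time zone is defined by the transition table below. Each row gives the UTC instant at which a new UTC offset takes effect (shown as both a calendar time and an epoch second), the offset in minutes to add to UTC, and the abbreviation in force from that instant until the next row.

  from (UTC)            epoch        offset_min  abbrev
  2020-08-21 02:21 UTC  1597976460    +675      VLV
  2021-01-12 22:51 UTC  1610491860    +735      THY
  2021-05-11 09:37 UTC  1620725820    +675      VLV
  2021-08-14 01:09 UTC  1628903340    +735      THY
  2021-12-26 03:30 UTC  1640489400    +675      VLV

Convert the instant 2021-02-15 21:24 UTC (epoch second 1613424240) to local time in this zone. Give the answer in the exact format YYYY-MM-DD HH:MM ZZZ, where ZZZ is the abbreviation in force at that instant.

2021-02-16 09:39 THY

Query: 2021-02-15 21:24 UTC
Rule 2/5 (THY, +12:15): 2021-01-12 22:51 UTC ≤ query < 2021-05-11 09:37 UTC
21·60 + 24 + 735 = 2019 min
2019 = 1·1440 + 579; 579 = 9·60 + 39 → 09:39, 2021-02-15 + 1 day = 2021-02-16
→ 2021-02-16 09:39 THY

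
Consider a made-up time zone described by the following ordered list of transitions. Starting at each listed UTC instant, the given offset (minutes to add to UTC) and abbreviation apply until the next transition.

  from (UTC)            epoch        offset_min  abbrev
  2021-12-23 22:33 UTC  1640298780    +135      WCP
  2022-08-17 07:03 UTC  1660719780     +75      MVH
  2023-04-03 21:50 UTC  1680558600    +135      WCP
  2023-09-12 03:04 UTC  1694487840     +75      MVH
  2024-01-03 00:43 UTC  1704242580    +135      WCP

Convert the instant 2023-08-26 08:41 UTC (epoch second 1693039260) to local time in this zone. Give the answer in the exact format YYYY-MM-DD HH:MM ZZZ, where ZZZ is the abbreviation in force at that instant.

Query: 2023-08-26 08:41 UTC
Rule 3/5 (WCP, +02:15): 2023-04-03 21:50 UTC ≤ query < 2023-09-12 03:04 UTC
8·60 + 41 + 135 = 656 min
656 = 0·1440 + 656; 656 = 10·60 + 56 → 10:56, same day
→ 2023-08-26 10:56 WCP

2023-08-26 10:56 WCP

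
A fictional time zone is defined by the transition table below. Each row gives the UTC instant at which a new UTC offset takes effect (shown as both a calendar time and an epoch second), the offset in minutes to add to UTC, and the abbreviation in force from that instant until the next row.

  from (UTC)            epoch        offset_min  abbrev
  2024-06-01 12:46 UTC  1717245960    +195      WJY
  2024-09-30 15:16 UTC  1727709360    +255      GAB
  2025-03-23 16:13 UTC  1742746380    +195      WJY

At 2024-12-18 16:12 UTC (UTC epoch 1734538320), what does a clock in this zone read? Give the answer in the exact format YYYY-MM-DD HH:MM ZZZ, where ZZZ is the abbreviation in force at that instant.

Query: 2024-12-18 16:12 UTC
Rule 2/3 (GAB, +04:15): 2024-09-30 15:16 UTC ≤ query < 2025-03-23 16:13 UTC
16·60 + 12 + 255 = 1227 min
1227 = 0·1440 + 1227; 1227 = 20·60 + 27 → 20:27, same day
→ 2024-12-18 20:27 GAB

2024-12-18 20:27 GAB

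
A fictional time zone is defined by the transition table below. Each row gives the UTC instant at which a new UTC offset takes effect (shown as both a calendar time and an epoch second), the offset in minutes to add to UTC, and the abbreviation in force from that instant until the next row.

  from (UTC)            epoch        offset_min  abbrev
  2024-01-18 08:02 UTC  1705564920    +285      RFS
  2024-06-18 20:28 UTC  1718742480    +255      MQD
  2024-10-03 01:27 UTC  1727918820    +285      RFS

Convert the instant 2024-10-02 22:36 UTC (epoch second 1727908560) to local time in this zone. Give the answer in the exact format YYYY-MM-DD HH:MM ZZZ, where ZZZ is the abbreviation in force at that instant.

2024-10-03 02:51 MQD

Query: 2024-10-02 22:36 UTC
Rule 2/3 (MQD, +04:15): 2024-06-18 20:28 UTC ≤ query < 2024-10-03 01:27 UTC
22·60 + 36 + 255 = 1611 min
1611 = 1·1440 + 171; 171 = 2·60 + 51 → 02:51, 2024-10-02 + 1 day = 2024-10-03
→ 2024-10-03 02:51 MQD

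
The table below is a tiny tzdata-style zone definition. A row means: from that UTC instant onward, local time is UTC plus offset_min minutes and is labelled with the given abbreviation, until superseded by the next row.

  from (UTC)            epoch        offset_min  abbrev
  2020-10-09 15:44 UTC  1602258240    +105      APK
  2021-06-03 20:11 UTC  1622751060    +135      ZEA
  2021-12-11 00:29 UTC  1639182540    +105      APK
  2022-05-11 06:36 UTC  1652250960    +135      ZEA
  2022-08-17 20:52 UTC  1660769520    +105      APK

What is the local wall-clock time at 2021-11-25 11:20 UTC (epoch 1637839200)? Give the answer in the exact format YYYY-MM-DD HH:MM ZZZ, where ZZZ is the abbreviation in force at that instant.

Query: 2021-11-25 11:20 UTC
Rule 2/5 (ZEA, +02:15): 2021-06-03 20:11 UTC ≤ query < 2021-12-11 00:29 UTC
11·60 + 20 + 135 = 815 min
815 = 0·1440 + 815; 815 = 13·60 + 35 → 13:35, same day
→ 2021-11-25 13:35 ZEA

2021-11-25 13:35 ZEA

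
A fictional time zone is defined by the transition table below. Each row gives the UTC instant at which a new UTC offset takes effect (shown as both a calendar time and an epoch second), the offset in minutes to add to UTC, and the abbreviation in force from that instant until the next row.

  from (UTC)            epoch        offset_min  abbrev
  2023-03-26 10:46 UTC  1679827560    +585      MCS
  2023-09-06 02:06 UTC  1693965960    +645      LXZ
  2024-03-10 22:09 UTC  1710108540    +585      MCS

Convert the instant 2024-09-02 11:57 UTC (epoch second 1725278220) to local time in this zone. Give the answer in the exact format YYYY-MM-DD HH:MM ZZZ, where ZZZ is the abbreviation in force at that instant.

2024-09-02 21:42 MCS

Query: 2024-09-02 11:57 UTC
Rule 3/3 (MCS, +09:45): 2024-03-10 22:09 UTC ≤ query < +∞
11·60 + 57 + 585 = 1302 min
1302 = 0·1440 + 1302; 1302 = 21·60 + 42 → 21:42, same day
→ 2024-09-02 21:42 MCS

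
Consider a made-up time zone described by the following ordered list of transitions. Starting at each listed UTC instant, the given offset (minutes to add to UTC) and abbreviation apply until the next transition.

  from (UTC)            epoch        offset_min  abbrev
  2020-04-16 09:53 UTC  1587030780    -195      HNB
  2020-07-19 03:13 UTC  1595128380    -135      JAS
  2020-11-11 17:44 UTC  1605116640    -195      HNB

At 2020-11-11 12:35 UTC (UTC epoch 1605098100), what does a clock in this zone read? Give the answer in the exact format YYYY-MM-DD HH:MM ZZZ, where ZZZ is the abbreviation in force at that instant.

Query: 2020-11-11 12:35 UTC
Rule 2/3 (JAS, -02:15): 2020-07-19 03:13 UTC ≤ query < 2020-11-11 17:44 UTC
12·60 + 35 - 135 = 620 min
620 = 0·1440 + 620; 620 = 10·60 + 20 → 10:20, same day
→ 2020-11-11 10:20 JAS

2020-11-11 10:20 JAS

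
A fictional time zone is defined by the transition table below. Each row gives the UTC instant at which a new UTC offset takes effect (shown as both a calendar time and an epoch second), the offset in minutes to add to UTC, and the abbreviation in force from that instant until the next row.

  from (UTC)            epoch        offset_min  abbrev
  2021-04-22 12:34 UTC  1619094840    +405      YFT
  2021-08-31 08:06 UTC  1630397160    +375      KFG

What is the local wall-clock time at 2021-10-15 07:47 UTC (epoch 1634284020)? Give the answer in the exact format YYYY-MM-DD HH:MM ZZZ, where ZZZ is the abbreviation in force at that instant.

2021-10-15 14:02 KFG

Query: 2021-10-15 07:47 UTC
Rule 2/2 (KFG, +06:15): 2021-08-31 08:06 UTC ≤ query < +∞
7·60 + 47 + 375 = 842 min
842 = 0·1440 + 842; 842 = 14·60 + 2 → 14:02, same day
→ 2021-10-15 14:02 KFG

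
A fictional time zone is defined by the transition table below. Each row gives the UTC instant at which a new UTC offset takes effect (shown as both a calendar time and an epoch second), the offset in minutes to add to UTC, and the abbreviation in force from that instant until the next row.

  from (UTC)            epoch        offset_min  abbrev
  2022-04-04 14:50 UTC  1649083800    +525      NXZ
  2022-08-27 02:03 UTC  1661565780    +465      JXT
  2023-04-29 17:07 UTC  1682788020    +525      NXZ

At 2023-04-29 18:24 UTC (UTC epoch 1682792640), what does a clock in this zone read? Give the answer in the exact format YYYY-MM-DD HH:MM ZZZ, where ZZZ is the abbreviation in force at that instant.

Query: 2023-04-29 18:24 UTC
Rule 3/3 (NXZ, +08:45): 2023-04-29 17:07 UTC ≤ query < +∞
18·60 + 24 + 525 = 1629 min
1629 = 1·1440 + 189; 189 = 3·60 + 9 → 03:09, 2023-04-29 + 1 day = 2023-04-30
→ 2023-04-30 03:09 NXZ

2023-04-30 03:09 NXZ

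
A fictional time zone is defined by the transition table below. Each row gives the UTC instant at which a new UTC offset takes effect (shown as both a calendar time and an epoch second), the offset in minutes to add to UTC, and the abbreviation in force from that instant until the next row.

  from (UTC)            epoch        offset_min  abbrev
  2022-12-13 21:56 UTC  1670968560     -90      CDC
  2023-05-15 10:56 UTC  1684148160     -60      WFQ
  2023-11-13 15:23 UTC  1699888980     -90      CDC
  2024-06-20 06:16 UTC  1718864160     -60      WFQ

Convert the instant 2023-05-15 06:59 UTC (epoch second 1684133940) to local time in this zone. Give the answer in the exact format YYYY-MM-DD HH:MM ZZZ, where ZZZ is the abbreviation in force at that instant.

2023-05-15 05:29 CDC

Query: 2023-05-15 06:59 UTC
Rule 1/4 (CDC, -01:30): 2022-12-13 21:56 UTC ≤ query < 2023-05-15 10:56 UTC
6·60 + 59 - 90 = 329 min
329 = 0·1440 + 329; 329 = 5·60 + 29 → 05:29, same day
→ 2023-05-15 05:29 CDC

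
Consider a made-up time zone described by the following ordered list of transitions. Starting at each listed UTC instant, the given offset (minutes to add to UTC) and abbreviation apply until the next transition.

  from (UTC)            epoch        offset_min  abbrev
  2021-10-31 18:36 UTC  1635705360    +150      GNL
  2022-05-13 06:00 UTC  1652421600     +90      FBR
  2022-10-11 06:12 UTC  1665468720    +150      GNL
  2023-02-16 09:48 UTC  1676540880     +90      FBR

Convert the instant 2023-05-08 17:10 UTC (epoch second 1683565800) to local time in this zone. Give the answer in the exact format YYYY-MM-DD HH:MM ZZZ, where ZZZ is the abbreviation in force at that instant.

Query: 2023-05-08 17:10 UTC
Rule 4/4 (FBR, +01:30): 2023-02-16 09:48 UTC ≤ query < +∞
17·60 + 10 + 90 = 1120 min
1120 = 0·1440 + 1120; 1120 = 18·60 + 40 → 18:40, same day
→ 2023-05-08 18:40 FBR

2023-05-08 18:40 FBR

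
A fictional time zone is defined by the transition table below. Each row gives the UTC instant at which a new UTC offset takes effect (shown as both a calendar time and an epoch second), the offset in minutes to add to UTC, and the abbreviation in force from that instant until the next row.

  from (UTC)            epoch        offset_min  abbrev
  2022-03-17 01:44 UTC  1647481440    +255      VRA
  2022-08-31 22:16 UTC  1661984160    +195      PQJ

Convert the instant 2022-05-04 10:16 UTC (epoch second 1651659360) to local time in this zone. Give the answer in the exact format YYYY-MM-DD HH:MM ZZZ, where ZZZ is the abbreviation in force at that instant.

2022-05-04 14:31 VRA

Query: 2022-05-04 10:16 UTC
Rule 1/2 (VRA, +04:15): 2022-03-17 01:44 UTC ≤ query < 2022-08-31 22:16 UTC
10·60 + 16 + 255 = 871 min
871 = 0·1440 + 871; 871 = 14·60 + 31 → 14:31, same day
→ 2022-05-04 14:31 VRA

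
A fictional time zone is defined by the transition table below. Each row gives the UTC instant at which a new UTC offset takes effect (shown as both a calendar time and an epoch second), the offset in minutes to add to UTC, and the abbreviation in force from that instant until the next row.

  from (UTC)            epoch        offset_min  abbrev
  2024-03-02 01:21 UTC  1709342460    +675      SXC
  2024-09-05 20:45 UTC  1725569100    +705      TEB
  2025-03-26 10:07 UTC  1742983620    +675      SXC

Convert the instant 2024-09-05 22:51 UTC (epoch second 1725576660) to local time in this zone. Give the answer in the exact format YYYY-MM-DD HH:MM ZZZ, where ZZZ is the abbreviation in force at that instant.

2024-09-06 10:36 TEB

Query: 2024-09-05 22:51 UTC
Rule 2/3 (TEB, +11:45): 2024-09-05 20:45 UTC ≤ query < 2025-03-26 10:07 UTC
22·60 + 51 + 705 = 2076 min
2076 = 1·1440 + 636; 636 = 10·60 + 36 → 10:36, 2024-09-05 + 1 day = 2024-09-06
→ 2024-09-06 10:36 TEB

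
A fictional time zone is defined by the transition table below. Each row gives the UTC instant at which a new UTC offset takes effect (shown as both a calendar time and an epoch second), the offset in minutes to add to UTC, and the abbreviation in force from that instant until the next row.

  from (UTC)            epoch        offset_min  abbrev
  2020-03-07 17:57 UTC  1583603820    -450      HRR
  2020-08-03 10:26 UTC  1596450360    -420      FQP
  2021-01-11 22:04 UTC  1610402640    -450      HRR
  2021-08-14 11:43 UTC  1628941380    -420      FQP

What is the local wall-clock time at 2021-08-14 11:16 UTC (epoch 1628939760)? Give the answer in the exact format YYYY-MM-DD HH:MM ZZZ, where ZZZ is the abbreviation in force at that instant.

2021-08-14 03:46 HRR

Query: 2021-08-14 11:16 UTC
Rule 3/4 (HRR, -07:30): 2021-01-11 22:04 UTC ≤ query < 2021-08-14 11:43 UTC
11·60 + 16 - 450 = 226 min
226 = 0·1440 + 226; 226 = 3·60 + 46 → 03:46, same day
→ 2021-08-14 03:46 HRR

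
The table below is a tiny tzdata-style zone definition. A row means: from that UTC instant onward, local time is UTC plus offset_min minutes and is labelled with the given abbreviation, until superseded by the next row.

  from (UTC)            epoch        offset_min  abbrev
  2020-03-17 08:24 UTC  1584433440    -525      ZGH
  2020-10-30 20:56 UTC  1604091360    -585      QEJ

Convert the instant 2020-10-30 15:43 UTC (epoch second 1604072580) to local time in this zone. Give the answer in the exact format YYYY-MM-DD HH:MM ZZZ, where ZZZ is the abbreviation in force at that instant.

Query: 2020-10-30 15:43 UTC
Rule 1/2 (ZGH, -08:45): 2020-03-17 08:24 UTC ≤ query < 2020-10-30 20:56 UTC
15·60 + 43 - 525 = 418 min
418 = 0·1440 + 418; 418 = 6·60 + 58 → 06:58, same day
→ 2020-10-30 06:58 ZGH

2020-10-30 06:58 ZGH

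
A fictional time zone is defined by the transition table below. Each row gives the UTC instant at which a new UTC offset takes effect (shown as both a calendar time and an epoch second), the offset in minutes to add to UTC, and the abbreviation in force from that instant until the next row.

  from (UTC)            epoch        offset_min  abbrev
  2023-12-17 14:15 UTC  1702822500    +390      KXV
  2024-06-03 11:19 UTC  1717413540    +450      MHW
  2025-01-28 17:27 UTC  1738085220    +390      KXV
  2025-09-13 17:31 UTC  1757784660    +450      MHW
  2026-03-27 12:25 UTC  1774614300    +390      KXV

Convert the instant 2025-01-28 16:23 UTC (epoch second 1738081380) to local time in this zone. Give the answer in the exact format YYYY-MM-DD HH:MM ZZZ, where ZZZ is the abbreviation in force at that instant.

Query: 2025-01-28 16:23 UTC
Rule 2/5 (MHW, +07:30): 2024-06-03 11:19 UTC ≤ query < 2025-01-28 17:27 UTC
16·60 + 23 + 450 = 1433 min
1433 = 0·1440 + 1433; 1433 = 23·60 + 53 → 23:53, same day
→ 2025-01-28 23:53 MHW

2025-01-28 23:53 MHW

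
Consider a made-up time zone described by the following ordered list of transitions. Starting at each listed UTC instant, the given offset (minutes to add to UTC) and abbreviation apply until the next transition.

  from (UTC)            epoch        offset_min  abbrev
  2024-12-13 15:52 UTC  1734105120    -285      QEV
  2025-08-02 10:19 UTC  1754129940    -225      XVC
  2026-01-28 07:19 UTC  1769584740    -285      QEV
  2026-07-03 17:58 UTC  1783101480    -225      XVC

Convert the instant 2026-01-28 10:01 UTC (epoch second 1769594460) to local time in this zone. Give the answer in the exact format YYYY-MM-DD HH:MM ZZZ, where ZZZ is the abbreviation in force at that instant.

2026-01-28 05:16 QEV

Query: 2026-01-28 10:01 UTC
Rule 3/4 (QEV, -04:45): 2026-01-28 07:19 UTC ≤ query < 2026-07-03 17:58 UTC
10·60 + 1 - 285 = 316 min
316 = 0·1440 + 316; 316 = 5·60 + 16 → 05:16, same day
→ 2026-01-28 05:16 QEV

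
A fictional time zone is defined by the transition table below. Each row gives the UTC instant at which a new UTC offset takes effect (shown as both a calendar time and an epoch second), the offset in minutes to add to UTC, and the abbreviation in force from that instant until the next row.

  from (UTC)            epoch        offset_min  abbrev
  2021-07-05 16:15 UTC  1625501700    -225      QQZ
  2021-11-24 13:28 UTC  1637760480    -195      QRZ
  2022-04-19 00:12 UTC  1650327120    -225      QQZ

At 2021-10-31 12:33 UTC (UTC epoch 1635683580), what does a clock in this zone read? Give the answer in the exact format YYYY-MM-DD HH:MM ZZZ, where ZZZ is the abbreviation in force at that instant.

2021-10-31 08:48 QQZ

Query: 2021-10-31 12:33 UTC
Rule 1/3 (QQZ, -03:45): 2021-07-05 16:15 UTC ≤ query < 2021-11-24 13:28 UTC
12·60 + 33 - 225 = 528 min
528 = 0·1440 + 528; 528 = 8·60 + 48 → 08:48, same day
→ 2021-10-31 08:48 QQZ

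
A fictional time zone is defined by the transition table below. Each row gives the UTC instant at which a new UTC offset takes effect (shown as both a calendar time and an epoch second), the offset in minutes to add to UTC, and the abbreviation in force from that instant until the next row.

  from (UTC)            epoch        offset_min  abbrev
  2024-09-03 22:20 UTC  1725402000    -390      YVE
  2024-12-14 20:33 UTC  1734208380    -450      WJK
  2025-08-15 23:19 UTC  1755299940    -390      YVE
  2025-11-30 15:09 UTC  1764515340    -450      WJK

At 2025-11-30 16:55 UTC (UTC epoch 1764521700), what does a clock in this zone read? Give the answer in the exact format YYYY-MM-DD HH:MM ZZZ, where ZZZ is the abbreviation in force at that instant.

2025-11-30 09:25 WJK

Query: 2025-11-30 16:55 UTC
Rule 4/4 (WJK, -07:30): 2025-11-30 15:09 UTC ≤ query < +∞
16·60 + 55 - 450 = 565 min
565 = 0·1440 + 565; 565 = 9·60 + 25 → 09:25, same day
→ 2025-11-30 09:25 WJK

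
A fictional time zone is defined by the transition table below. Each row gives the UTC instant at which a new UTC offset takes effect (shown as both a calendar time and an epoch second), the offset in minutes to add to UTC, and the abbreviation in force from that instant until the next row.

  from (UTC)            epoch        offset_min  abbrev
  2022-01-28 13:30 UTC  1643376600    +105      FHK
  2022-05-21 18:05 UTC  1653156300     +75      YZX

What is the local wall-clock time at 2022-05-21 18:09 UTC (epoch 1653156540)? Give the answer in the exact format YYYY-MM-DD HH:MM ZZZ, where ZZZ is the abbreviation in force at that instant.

Query: 2022-05-21 18:09 UTC
Rule 2/2 (YZX, +01:15): 2022-05-21 18:05 UTC ≤ query < +∞
18·60 + 9 + 75 = 1164 min
1164 = 0·1440 + 1164; 1164 = 19·60 + 24 → 19:24, same day
→ 2022-05-21 19:24 YZX

2022-05-21 19:24 YZX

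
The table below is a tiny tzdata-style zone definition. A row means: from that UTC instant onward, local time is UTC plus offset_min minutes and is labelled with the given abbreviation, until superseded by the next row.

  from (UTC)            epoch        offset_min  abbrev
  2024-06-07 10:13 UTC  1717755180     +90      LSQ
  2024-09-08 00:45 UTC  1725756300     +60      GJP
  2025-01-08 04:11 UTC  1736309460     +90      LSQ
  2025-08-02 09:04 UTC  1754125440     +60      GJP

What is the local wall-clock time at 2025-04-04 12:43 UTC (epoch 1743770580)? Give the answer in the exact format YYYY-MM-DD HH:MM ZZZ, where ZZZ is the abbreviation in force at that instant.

Query: 2025-04-04 12:43 UTC
Rule 3/4 (LSQ, +01:30): 2025-01-08 04:11 UTC ≤ query < 2025-08-02 09:04 UTC
12·60 + 43 + 90 = 853 min
853 = 0·1440 + 853; 853 = 14·60 + 13 → 14:13, same day
→ 2025-04-04 14:13 LSQ

2025-04-04 14:13 LSQ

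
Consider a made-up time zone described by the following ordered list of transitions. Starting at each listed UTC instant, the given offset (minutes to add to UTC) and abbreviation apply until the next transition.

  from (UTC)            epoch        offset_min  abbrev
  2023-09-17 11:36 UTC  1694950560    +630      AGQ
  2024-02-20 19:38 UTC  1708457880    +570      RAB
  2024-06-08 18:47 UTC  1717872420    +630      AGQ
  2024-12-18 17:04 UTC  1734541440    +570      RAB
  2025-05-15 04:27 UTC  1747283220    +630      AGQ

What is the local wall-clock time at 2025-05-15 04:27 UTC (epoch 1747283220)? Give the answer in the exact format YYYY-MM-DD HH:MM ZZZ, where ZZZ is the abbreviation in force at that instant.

2025-05-15 14:57 AGQ

Query: 2025-05-15 04:27 UTC
Rule 5/5 (AGQ, +10:30): 2025-05-15 04:27 UTC ≤ query < +∞
4·60 + 27 + 630 = 897 min
897 = 0·1440 + 897; 897 = 14·60 + 57 → 14:57, same day
→ 2025-05-15 14:57 AGQ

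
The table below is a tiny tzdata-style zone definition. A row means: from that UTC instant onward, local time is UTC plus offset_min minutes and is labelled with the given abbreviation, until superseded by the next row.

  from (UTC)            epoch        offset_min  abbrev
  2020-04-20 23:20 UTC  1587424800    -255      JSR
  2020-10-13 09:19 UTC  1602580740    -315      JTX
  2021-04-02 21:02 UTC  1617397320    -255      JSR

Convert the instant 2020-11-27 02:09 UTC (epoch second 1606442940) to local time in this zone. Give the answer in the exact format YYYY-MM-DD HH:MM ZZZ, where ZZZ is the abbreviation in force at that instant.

2020-11-26 20:54 JTX

Query: 2020-11-27 02:09 UTC
Rule 2/3 (JTX, -05:15): 2020-10-13 09:19 UTC ≤ query < 2021-04-02 21:02 UTC
2·60 + 9 - 315 = -186 min
-186 = -1·1440 + 1254; 1254 = 20·60 + 54 → 20:54, 2020-11-27 - 1 day = 2020-11-26
→ 2020-11-26 20:54 JTX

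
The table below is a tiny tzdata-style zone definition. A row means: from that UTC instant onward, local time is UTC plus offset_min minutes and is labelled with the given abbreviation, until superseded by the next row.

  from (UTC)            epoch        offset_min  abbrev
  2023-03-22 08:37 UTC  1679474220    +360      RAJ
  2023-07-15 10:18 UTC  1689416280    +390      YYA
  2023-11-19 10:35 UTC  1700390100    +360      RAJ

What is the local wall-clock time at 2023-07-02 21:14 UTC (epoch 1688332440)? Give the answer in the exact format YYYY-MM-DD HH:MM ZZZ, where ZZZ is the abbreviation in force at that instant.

2023-07-03 03:14 RAJ

Query: 2023-07-02 21:14 UTC
Rule 1/3 (RAJ, +06:00): 2023-03-22 08:37 UTC ≤ query < 2023-07-15 10:18 UTC
21·60 + 14 + 360 = 1634 min
1634 = 1·1440 + 194; 194 = 3·60 + 14 → 03:14, 2023-07-02 + 1 day = 2023-07-03
→ 2023-07-03 03:14 RAJ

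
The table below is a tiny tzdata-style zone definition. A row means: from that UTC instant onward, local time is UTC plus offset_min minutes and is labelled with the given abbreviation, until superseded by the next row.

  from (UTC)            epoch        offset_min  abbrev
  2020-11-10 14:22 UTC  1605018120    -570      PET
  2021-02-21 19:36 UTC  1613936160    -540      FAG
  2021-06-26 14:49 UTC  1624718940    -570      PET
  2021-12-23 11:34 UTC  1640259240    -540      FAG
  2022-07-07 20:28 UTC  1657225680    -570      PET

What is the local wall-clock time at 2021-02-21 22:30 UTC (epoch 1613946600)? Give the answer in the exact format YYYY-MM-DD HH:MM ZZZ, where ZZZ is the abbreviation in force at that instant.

Query: 2021-02-21 22:30 UTC
Rule 2/5 (FAG, -09:00): 2021-02-21 19:36 UTC ≤ query < 2021-06-26 14:49 UTC
22·60 + 30 - 540 = 810 min
810 = 0·1440 + 810; 810 = 13·60 + 30 → 13:30, same day
→ 2021-02-21 13:30 FAG

2021-02-21 13:30 FAG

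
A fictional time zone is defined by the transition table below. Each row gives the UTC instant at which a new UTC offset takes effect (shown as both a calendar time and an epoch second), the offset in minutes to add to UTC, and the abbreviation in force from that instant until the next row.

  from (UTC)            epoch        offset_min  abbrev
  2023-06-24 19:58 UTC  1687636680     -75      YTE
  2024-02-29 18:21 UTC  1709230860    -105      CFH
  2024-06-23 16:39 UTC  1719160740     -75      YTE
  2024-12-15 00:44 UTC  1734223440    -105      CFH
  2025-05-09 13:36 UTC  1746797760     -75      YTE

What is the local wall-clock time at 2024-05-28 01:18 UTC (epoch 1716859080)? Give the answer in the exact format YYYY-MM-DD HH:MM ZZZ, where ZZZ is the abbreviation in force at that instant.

2024-05-27 23:33 CFH

Query: 2024-05-28 01:18 UTC
Rule 2/5 (CFH, -01:45): 2024-02-29 18:21 UTC ≤ query < 2024-06-23 16:39 UTC
1·60 + 18 - 105 = -27 min
-27 = -1·1440 + 1413; 1413 = 23·60 + 33 → 23:33, 2024-05-28 - 1 day = 2024-05-27
→ 2024-05-27 23:33 CFH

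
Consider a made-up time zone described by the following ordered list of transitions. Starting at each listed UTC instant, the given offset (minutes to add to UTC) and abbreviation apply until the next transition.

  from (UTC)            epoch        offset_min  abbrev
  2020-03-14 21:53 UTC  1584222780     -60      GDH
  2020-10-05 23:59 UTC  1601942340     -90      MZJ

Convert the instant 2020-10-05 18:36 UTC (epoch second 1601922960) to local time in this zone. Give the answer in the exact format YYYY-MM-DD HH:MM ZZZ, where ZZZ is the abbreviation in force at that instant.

Query: 2020-10-05 18:36 UTC
Rule 1/2 (GDH, -01:00): 2020-03-14 21:53 UTC ≤ query < 2020-10-05 23:59 UTC
18·60 + 36 - 60 = 1056 min
1056 = 0·1440 + 1056; 1056 = 17·60 + 36 → 17:36, same day
→ 2020-10-05 17:36 GDH

2020-10-05 17:36 GDH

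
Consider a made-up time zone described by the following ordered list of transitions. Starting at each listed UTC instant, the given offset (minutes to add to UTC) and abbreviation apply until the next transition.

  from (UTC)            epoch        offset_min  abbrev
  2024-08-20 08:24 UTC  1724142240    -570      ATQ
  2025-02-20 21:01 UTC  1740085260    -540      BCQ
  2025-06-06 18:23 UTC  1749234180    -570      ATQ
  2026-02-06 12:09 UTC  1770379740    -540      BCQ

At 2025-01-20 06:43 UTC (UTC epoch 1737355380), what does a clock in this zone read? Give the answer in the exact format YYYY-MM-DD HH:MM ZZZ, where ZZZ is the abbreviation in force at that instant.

2025-01-19 21:13 ATQ

Query: 2025-01-20 06:43 UTC
Rule 1/4 (ATQ, -09:30): 2024-08-20 08:24 UTC ≤ query < 2025-02-20 21:01 UTC
6·60 + 43 - 570 = -167 min
-167 = -1·1440 + 1273; 1273 = 21·60 + 13 → 21:13, 2025-01-20 - 1 day = 2025-01-19
→ 2025-01-19 21:13 ATQ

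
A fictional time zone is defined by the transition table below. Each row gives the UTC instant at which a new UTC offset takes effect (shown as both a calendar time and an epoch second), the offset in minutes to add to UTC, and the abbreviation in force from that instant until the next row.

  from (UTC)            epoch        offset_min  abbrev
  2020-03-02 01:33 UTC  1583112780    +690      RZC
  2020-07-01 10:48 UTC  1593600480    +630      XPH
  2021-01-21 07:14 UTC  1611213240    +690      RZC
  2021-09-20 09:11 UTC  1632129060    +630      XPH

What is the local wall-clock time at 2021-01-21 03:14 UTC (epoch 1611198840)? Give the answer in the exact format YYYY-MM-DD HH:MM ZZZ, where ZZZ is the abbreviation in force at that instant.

Query: 2021-01-21 03:14 UTC
Rule 2/4 (XPH, +10:30): 2020-07-01 10:48 UTC ≤ query < 2021-01-21 07:14 UTC
3·60 + 14 + 630 = 824 min
824 = 0·1440 + 824; 824 = 13·60 + 44 → 13:44, same day
→ 2021-01-21 13:44 XPH

2021-01-21 13:44 XPH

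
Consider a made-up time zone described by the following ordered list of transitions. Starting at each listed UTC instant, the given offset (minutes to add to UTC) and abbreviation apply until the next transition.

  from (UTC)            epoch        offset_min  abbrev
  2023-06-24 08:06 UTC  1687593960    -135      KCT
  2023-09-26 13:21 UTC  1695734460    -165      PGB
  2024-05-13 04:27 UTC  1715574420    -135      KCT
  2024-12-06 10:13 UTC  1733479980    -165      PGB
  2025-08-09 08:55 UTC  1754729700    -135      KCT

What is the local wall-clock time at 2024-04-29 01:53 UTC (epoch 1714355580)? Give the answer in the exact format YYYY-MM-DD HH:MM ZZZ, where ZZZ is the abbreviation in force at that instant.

Query: 2024-04-29 01:53 UTC
Rule 2/5 (PGB, -02:45): 2023-09-26 13:21 UTC ≤ query < 2024-05-13 04:27 UTC
1·60 + 53 - 165 = -52 min
-52 = -1·1440 + 1388; 1388 = 23·60 + 8 → 23:08, 2024-04-29 - 1 day = 2024-04-28
→ 2024-04-28 23:08 PGB

2024-04-28 23:08 PGB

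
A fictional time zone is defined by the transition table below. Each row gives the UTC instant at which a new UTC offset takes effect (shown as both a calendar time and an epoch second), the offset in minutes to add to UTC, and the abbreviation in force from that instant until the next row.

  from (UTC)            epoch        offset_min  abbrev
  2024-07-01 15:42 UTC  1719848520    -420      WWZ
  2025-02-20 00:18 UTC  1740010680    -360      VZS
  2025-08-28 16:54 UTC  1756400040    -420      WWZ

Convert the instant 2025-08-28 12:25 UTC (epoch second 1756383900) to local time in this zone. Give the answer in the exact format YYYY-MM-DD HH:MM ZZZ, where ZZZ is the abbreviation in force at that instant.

Query: 2025-08-28 12:25 UTC
Rule 2/3 (VZS, -06:00): 2025-02-20 00:18 UTC ≤ query < 2025-08-28 16:54 UTC
12·60 + 25 - 360 = 385 min
385 = 0·1440 + 385; 385 = 6·60 + 25 → 06:25, same day
→ 2025-08-28 06:25 VZS

2025-08-28 06:25 VZS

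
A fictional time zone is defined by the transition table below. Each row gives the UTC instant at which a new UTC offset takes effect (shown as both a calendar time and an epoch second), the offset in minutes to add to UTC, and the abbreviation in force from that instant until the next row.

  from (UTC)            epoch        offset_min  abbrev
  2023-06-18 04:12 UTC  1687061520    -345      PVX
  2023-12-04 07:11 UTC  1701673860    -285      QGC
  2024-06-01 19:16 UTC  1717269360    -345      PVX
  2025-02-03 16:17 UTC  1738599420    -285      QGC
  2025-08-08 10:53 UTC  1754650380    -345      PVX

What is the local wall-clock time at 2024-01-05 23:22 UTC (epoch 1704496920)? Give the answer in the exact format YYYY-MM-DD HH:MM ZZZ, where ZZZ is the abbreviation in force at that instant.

Query: 2024-01-05 23:22 UTC
Rule 2/5 (QGC, -04:45): 2023-12-04 07:11 UTC ≤ query < 2024-06-01 19:16 UTC
23·60 + 22 - 285 = 1117 min
1117 = 0·1440 + 1117; 1117 = 18·60 + 37 → 18:37, same day
→ 2024-01-05 18:37 QGC

2024-01-05 18:37 QGC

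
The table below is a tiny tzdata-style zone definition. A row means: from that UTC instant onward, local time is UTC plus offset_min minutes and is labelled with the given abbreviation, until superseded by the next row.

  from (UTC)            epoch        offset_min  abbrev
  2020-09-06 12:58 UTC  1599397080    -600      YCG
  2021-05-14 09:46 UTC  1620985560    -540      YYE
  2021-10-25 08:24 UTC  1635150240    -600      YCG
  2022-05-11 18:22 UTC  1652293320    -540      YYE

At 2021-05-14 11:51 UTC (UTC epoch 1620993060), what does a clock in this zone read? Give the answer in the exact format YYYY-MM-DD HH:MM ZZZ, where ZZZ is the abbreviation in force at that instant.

Query: 2021-05-14 11:51 UTC
Rule 2/4 (YYE, -09:00): 2021-05-14 09:46 UTC ≤ query < 2021-10-25 08:24 UTC
11·60 + 51 - 540 = 171 min
171 = 0·1440 + 171; 171 = 2·60 + 51 → 02:51, same day
→ 2021-05-14 02:51 YYE

2021-05-14 02:51 YYE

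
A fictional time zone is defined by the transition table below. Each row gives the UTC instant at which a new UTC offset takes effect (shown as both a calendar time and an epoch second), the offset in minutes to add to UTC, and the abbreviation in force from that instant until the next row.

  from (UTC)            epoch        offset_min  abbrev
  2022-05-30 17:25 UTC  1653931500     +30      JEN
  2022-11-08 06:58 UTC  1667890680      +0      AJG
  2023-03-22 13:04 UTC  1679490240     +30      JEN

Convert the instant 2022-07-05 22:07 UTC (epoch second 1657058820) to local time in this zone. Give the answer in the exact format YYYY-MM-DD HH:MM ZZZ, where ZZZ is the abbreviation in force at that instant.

Query: 2022-07-05 22:07 UTC
Rule 1/3 (JEN, +00:30): 2022-05-30 17:25 UTC ≤ query < 2022-11-08 06:58 UTC
22·60 + 7 + 30 = 1357 min
1357 = 0·1440 + 1357; 1357 = 22·60 + 37 → 22:37, same day
→ 2022-07-05 22:37 JEN

2022-07-05 22:37 JEN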